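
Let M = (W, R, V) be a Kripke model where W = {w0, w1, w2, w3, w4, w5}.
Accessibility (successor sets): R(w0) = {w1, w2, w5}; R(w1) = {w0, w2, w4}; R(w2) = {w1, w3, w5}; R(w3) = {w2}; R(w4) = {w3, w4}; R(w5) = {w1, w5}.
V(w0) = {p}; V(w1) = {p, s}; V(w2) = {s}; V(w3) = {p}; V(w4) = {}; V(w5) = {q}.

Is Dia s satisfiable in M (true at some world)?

Recall that Dia ψ holds at a world iff ψ holds at some accessible world.
Let φ = Dia s. Evaluate φ at each world:
  w0 (successors {w1, w2, w5}): φ is true.
  w1 (successors {w0, w2, w4}): φ is true.
  w2 (successors {w1, w3, w5}): φ is true.
  w3 (successors {w2}): φ is true.
  w4 (successors {w3, w4}): φ is false.
  w5 (successors {w1, w5}): φ is true.
Detail at w0 (witness):
  At w0: Dia s requires s at some successor in {w1, w2, w5}.
    s holds at w1, so Dia s is true at w0.

Yes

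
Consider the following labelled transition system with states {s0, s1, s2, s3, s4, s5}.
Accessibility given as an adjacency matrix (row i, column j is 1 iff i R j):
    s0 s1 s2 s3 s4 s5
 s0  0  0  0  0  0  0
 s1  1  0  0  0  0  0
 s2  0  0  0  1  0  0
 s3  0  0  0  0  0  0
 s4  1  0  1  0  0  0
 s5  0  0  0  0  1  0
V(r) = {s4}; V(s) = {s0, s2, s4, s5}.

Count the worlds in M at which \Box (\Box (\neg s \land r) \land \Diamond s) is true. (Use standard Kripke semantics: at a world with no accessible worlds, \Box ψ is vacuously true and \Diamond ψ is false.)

Recall that \Box ψ holds at a world iff ψ holds at every accessible world, and \Diamond ψ holds iff ψ holds at some accessible world.
Let φ = \Box (\Box (\neg s \land r) \land \Diamond s). Evaluate φ at each world:
  s0 (successors ∅): φ is true.
  s1 (successors {s0}): φ is false.
  s2 (successors {s3}): φ is false.
  s3 (successors ∅): φ is true.
  s4 (successors {s0, s2}): φ is false.
  s5 (successors {s4}): φ is false.
For instance, at s4:
  At s4: \Box (\Box (\neg s \land r) \land \Diamond s) requires \Box (\neg s \land r) \land \Diamond s at every successor {s0, s2}.
    \Box (\neg s \land r) \land \Diamond s fails at s0, so \Box (\Box (\neg s \land r) \land \Diamond s) is false at s4.
      At s0: \Box (\neg s \land r) is true, \Diamond s is false, so \Box (\neg s \land r) \land \Diamond s is false.
Satisfying worlds: {s0, s3}

2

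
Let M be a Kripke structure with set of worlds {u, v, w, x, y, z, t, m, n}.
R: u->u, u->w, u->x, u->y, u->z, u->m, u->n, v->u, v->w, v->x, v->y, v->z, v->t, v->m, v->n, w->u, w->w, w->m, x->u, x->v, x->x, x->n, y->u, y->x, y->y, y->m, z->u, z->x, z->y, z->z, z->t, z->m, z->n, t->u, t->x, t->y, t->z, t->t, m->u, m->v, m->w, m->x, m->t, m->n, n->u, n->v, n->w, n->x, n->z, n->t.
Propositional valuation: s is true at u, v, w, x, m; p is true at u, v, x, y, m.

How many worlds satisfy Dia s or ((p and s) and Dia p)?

Let φ = Dia s or ((p and s) and Dia p). Evaluate φ at each world:
  u (successors {u, w, x, y, z, m, n}): φ is true.
  v (successors {u, w, x, y, z, t, m, n}): φ is true.
  w (successors {u, w, m}): φ is true.
  x (successors {u, v, x, n}): φ is true.
  y (successors {u, x, y, m}): φ is true.
  z (successors {u, x, y, z, t, m, n}): φ is true.
  t (successors {u, x, y, z, t}): φ is true.
  m (successors {u, v, w, x, t, n}): φ is true.
  n (successors {u, v, w, x, z, t}): φ is true.
For instance, at t:
  At t: Dia s is true, (p and s) and Dia p is false, so Dia s or ((p and s) and Dia p) is true.
    At t: Dia s requires s at some successor in {u, x, y, z, t}.
      s holds at u, so Dia s is true at t.
    At t: p and s is false, Dia p is true, so (p and s) and Dia p is false.
      At t: Dia p requires p at some successor in {u, x, y, z, t}.
        p holds at u, so Dia p is true at t.
Satisfying worlds: {u, v, w, x, y, z, t, m, n}

9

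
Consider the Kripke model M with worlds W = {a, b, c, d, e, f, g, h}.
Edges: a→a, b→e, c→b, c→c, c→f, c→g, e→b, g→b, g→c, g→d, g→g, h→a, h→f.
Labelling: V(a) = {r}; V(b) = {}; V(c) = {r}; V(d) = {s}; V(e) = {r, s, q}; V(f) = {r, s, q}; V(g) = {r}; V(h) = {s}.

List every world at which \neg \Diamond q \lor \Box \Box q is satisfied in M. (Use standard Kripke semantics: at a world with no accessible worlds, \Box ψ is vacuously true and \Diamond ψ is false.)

Let φ = \neg \Diamond q \lor \Box \Box q. Evaluate φ at each world:
  a (successors {a}): φ is true.
  b (successors {e}): φ is false.
  c (successors {b, c, f, g}): φ is false.
  d (successors ∅): φ is true.
  e (successors {b}): φ is true.
  f (successors ∅): φ is true.
  g (successors {b, c, d, g}): φ is true.
  h (successors {a, f}): φ is false.
For instance, at g:
  At g: \neg \Diamond q is true, \Box \Box q is false, so \neg \Diamond q \lor \Box \Box q is true.
    At g: \Diamond q is false, so \neg \Diamond q is true.
      At g: \Diamond q requires q at some successor in {b, c, d, g}.
        At b: q is false.
        At c: q is false.
        At d: q is false.
        At g: q is false.
      So \Diamond q is false at g.
    At g: \Box \Box q requires \Box q at every successor {b, c, d, g}.
      \Box q fails at c, so \Box \Box q is false at g.
Satisfying worlds: {a, d, e, f, g}

a, d, e, f, g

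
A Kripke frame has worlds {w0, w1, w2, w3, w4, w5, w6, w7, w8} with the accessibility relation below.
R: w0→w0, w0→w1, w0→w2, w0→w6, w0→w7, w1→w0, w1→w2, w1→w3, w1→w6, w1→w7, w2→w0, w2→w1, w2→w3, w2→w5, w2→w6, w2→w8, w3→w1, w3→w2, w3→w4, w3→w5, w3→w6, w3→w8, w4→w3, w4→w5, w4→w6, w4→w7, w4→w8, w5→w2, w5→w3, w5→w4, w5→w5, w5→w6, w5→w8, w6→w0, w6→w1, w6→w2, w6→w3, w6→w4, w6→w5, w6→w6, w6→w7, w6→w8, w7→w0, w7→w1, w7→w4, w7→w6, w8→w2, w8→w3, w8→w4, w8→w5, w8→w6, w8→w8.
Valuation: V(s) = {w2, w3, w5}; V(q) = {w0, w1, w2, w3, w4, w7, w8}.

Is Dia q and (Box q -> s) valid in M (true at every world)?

Yes

Let φ = Dia q and (Box q -> s). Evaluate φ at each world:
  w0 (successors {w0, w1, w2, w6, w7}): φ is true.
  w1 (successors {w0, w2, w3, w6, w7}): φ is true.
  w2 (successors {w0, w1, w3, w5, w6, w8}): φ is true.
  w3 (successors {w1, w2, w4, w5, w6, w8}): φ is true.
  w4 (successors {w3, w5, w6, w7, w8}): φ is true.
  w5 (successors {w2, w3, w4, w5, w6, w8}): φ is true.
  w6 (successors {w0, w1, w2, w3, w4, w5, w6, w7, w8}): φ is true.
  w7 (successors {w0, w1, w4, w6}): φ is true.
  w8 (successors {w2, w3, w4, w5, w6, w8}): φ is true.
For instance, at w5:
  At w5: Dia q is true, Box q -> s is true, so Dia q and (Box q -> s) is true.
    At w5: Dia q requires q at some successor in {w2, w3, w4, w5, w6, w8}.
      q holds at w2, so Dia q is true at w5.
    At w5: Box q is false, s is true, so Box q -> s is true.
      At w5: Box q requires q at every successor {w2, w3, w4, w5, w6, w8}.
        q fails at w5, so Box q is false at w5.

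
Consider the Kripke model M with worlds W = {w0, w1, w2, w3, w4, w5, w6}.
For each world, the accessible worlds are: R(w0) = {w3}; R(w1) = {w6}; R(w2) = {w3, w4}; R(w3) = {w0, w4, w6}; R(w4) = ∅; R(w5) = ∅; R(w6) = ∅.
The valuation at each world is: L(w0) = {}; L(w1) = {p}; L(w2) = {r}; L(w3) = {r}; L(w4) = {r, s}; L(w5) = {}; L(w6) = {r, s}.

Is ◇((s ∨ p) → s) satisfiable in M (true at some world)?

Recall that ◇ψ holds at a world iff ψ holds at some accessible world.
Let φ = ◇((s ∨ p) → s). Evaluate φ at each world:
  w0 (successors {w3}): φ is true.
  w1 (successors {w6}): φ is true.
  w2 (successors {w3, w4}): φ is true.
  w3 (successors {w0, w4, w6}): φ is true.
  w4 (successors ∅): φ is false.
  w5 (successors ∅): φ is false.
  w6 (successors ∅): φ is false.
Detail at w0 (witness):
  At w0: ◇((s ∨ p) → s) requires (s ∨ p) → s at some successor in {w3}.
    (s ∨ p) → s holds at w3, so ◇((s ∨ p) → s) is true at w0.

Yes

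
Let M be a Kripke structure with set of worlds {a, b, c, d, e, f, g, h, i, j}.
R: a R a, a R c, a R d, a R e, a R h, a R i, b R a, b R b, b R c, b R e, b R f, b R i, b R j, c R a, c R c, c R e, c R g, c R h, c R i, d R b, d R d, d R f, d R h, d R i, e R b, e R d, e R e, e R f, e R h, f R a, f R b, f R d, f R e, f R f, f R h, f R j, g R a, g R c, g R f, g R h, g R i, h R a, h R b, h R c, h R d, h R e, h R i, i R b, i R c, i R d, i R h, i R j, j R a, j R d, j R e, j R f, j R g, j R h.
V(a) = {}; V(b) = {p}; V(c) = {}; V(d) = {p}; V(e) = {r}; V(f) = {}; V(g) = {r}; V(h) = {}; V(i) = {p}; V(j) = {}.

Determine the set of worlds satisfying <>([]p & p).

Let φ = <>([]p & p). Evaluate φ at each world:
  a (successors {a, c, d, e, h, i}): φ is false.
  b (successors {a, b, c, e, f, i, j}): φ is false.
  c (successors {a, c, e, g, h, i}): φ is false.
  d (successors {b, d, f, h, i}): φ is false.
  e (successors {b, d, e, f, h}): φ is false.
  f (successors {a, b, d, e, f, h, j}): φ is false.
  g (successors {a, c, f, h, i}): φ is false.
  h (successors {a, b, c, d, e, i}): φ is false.
  i (successors {b, c, d, h, j}): φ is false.
  j (successors {a, d, e, f, g, h}): φ is false.
For instance, at j:
  At j: <>([]p & p) requires []p & p at some successor in {a, d, e, f, g, h}.
    At a: []p & p is false.
    At d: []p & p is false.
    At e: []p & p is false.
    At f: []p & p is false.
    At g: []p & p is false.
    At h: []p & p is false.
  So <>([]p & p) is false at j.
Satisfying worlds: none.

none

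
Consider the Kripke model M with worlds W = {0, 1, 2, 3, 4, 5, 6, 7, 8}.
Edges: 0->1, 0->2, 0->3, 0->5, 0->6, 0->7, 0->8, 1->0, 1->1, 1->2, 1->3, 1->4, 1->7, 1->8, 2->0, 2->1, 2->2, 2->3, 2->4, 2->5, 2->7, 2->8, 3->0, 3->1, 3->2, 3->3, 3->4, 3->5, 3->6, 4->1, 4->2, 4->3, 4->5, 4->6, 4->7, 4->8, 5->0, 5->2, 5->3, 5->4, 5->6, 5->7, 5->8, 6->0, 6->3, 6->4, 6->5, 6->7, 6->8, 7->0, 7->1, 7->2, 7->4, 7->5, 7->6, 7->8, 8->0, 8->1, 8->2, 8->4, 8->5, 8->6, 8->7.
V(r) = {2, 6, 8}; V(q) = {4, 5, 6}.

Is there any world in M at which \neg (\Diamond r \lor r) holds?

No

Let φ = \neg (\Diamond r \lor r). Evaluate φ at each world:
  0 (successors {1, 2, 3, 5, 6, 7, 8}): φ is false.
  1 (successors {0, 1, 2, 3, 4, 7, 8}): φ is false.
  2 (successors {0, 1, 2, 3, 4, 5, 7, 8}): φ is false.
  3 (successors {0, 1, 2, 3, 4, 5, 6}): φ is false.
  4 (successors {1, 2, 3, 5, 6, 7, 8}): φ is false.
  5 (successors {0, 2, 3, 4, 6, 7, 8}): φ is false.
  6 (successors {0, 3, 4, 5, 7, 8}): φ is false.
  7 (successors {0, 1, 2, 4, 5, 6, 8}): φ is false.
  8 (successors {0, 1, 2, 4, 5, 6, 7}): φ is false.
For instance, at 7:
  At 7: \Diamond r \lor r is true, so \neg (\Diamond r \lor r) is false.
    At 7: \Diamond r is true, r is false, so \Diamond r \lor r is true.
      At 7: \Diamond r requires r at some successor in {0, 1, 2, 4, 5, 6, 8}.
        r holds at 2, so \Diamond r is true at 7.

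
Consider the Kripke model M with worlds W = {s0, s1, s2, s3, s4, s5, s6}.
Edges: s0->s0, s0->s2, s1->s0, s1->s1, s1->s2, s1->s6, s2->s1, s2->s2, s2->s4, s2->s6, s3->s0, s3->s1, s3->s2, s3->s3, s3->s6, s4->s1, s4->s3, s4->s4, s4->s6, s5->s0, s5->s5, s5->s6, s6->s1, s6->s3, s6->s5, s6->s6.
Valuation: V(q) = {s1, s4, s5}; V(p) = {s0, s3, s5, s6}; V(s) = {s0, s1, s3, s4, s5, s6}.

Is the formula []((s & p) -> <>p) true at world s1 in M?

Yes

Recall that []ψ holds at a world iff ψ holds at every accessible world, and <>ψ holds iff ψ holds at some accessible world.
At s1: []((s & p) -> <>p) requires (s & p) -> <>p at every successor {s0, s1, s2, s6}.
  At s0: (s & p) -> <>p is true.
  At s1: (s & p) -> <>p is true.
  At s2: (s & p) -> <>p is true.
  At s6: (s & p) -> <>p is true.
So []((s & p) -> <>p) is true at s1.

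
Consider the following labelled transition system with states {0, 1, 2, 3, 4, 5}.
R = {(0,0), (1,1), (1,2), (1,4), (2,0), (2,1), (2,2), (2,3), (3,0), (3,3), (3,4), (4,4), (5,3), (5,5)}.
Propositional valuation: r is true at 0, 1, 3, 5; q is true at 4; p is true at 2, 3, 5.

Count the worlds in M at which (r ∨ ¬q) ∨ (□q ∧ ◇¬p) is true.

6

Let φ = (r ∨ ¬q) ∨ (□q ∧ ◇¬p). Evaluate φ at each world:
  0 (successors {0}): φ is true.
  1 (successors {1, 2, 4}): φ is true.
  2 (successors {0, 1, 2, 3}): φ is true.
  3 (successors {0, 3, 4}): φ is true.
  4 (successors {4}): φ is true.
  5 (successors {3, 5}): φ is true.
For instance, at 1:
  At 1: r ∨ ¬q is true, □q ∧ ◇¬p is false, so (r ∨ ¬q) ∨ (□q ∧ ◇¬p) is true.
    At 1: □q is false, ◇¬p is true, so □q ∧ ◇¬p is false.
      At 1: □q requires q at every successor {1, 2, 4}.
        q fails at 1, so □q is false at 1.
      At 1: ◇¬p requires ¬p at some successor in {1, 2, 4}.
        ¬p holds at 1, so ◇¬p is true at 1.
Satisfying worlds: {0, 1, 2, 3, 4, 5}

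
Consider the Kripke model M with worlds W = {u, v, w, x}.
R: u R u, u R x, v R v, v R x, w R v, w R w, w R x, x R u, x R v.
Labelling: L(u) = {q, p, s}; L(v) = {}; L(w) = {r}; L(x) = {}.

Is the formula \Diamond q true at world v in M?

No

Recall that \Diamond ψ holds at a world iff ψ holds at some accessible world.
At v: \Diamond q requires q at some successor in {v, x}.
  At v: q is false.
  At x: q is false.
So \Diamond q is false at v.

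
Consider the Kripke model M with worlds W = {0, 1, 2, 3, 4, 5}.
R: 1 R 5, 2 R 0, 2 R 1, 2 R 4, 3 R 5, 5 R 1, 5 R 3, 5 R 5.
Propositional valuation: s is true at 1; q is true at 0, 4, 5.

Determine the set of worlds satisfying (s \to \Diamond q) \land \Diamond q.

1, 2, 3, 5

Let φ = (s \to \Diamond q) \land \Diamond q. Evaluate φ at each world:
  0 (successors ∅): φ is false.
  1 (successors {5}): φ is true.
  2 (successors {0, 1, 4}): φ is true.
  3 (successors {5}): φ is true.
  4 (successors ∅): φ is false.
  5 (successors {1, 3, 5}): φ is true.
For instance, at 2:
  At 2: s \to \Diamond q is true, \Diamond q is true, so (s \to \Diamond q) \land \Diamond q is true.
    At 2: s is false, \Diamond q is true, so s \to \Diamond q is true.
      At 2: \Diamond q requires q at some successor in {0, 1, 4}.
        q holds at 0, so \Diamond q is true at 2.
    At 2: \Diamond q requires q at some successor in {0, 1, 4}.
      q holds at 0, so \Diamond q is true at 2.
Satisfying worlds: {1, 2, 3, 5}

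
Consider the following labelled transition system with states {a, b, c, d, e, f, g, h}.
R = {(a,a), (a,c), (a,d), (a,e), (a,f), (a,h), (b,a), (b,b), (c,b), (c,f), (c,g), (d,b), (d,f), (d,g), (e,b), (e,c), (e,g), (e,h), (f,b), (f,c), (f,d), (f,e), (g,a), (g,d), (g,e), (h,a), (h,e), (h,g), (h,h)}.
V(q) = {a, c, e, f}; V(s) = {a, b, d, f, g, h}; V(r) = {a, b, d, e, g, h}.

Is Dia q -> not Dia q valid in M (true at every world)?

No

Recall that Dia ψ holds at a world iff ψ holds at some accessible world.
Let φ = Dia q -> not Dia q. Evaluate φ at each world:
  a (successors {a, c, d, e, f, h}): φ is false.
  b (successors {a, b}): φ is false.
  c (successors {b, f, g}): φ is false.
  d (successors {b, f, g}): φ is false.
  e (successors {b, c, g, h}): φ is false.
  f (successors {b, c, d, e}): φ is false.
  g (successors {a, d, e}): φ is false.
  h (successors {a, e, g, h}): φ is false.
Detail at a (counterexample):
  At a: Dia q is true, not Dia q is false, so Dia q -> not Dia q is false.
    At a: Dia q requires q at some successor in {a, c, d, e, f, h}.
      q holds at a, so Dia q is true at a.
    At a: Dia q is true, so not Dia q is false.
      At a: Dia q requires q at some successor in {a, c, d, e, f, h}.
        q holds at a, so Dia q is true at a.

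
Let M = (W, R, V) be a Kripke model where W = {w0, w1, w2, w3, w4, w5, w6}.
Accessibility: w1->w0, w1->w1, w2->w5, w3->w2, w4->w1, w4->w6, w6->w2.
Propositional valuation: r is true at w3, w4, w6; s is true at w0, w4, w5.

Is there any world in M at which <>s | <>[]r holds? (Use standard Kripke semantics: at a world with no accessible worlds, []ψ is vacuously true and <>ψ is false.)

Let φ = <>s | <>[]r. Evaluate φ at each world:
  w0 (successors ∅): φ is false.
  w1 (successors {w0, w1}): φ is true.
  w2 (successors {w5}): φ is true.
  w3 (successors {w2}): φ is false.
  w4 (successors {w1, w6}): φ is false.
  w5 (successors ∅): φ is false.
  w6 (successors {w2}): φ is false.
Detail at w1 (witness):
  At w1: <>s is true, <>[]r is true, so <>s | <>[]r is true.
    At w1: <>s requires s at some successor in {w0, w1}.
      s holds at w0, so <>s is true at w1.
    At w1: <>[]r requires []r at some successor in {w0, w1}.
      []r holds at w0, so <>[]r is true at w1.

Yes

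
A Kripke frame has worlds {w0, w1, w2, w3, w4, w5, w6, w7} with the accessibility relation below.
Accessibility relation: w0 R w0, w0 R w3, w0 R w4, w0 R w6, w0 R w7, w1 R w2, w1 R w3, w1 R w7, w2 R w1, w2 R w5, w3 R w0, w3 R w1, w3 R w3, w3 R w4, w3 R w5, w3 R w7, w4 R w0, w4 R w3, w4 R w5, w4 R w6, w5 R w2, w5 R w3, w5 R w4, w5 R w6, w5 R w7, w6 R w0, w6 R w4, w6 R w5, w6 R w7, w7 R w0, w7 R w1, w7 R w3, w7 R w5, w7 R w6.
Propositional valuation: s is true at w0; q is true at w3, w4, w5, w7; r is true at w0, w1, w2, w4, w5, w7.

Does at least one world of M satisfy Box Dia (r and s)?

Yes

Let φ = Box Dia (r and s). Evaluate φ at each world:
  w0 (successors {w0, w3, w4, w6, w7}): φ is true.
  w1 (successors {w2, w3, w7}): φ is false.
  w2 (successors {w1, w5}): φ is false.
  w3 (successors {w0, w1, w3, w4, w5, w7}): φ is false.
  w4 (successors {w0, w3, w5, w6}): φ is false.
  w5 (successors {w2, w3, w4, w6, w7}): φ is false.
  w6 (successors {w0, w4, w5, w7}): φ is false.
  w7 (successors {w0, w1, w3, w5, w6}): φ is false.
Detail at w0 (witness):
  At w0: Box Dia (r and s) requires Dia (r and s) at every successor {w0, w3, w4, w6, w7}.
    At w0: Dia (r and s) is true.
    At w3: Dia (r and s) is true.
    At w4: Dia (r and s) is true.
    At w6: Dia (r and s) is true.
    At w7: Dia (r and s) is true.
  So Box Dia (r and s) is true at w0.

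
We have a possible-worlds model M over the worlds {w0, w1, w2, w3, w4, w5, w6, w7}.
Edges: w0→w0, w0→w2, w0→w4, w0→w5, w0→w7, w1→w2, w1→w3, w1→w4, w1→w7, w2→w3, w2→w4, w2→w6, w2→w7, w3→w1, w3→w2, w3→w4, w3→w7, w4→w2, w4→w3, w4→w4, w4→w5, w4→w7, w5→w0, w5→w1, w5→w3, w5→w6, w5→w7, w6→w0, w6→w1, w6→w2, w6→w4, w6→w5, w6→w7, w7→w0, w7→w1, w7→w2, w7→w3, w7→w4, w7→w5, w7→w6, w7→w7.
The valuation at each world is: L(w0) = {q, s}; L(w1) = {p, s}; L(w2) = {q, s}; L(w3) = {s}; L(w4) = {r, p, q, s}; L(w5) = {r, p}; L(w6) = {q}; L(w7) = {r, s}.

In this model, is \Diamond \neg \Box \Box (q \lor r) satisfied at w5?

Yes

At w5: \Diamond \neg \Box \Box (q \lor r) requires \neg \Box \Box (q \lor r) at some successor in {w0, w1, w3, w6, w7}.
  \neg \Box \Box (q \lor r) holds at w0, so \Diamond \neg \Box \Box (q \lor r) is true at w5.
    At w0: \Box \Box (q \lor r) is false, so \neg \Box \Box (q \lor r) is true.
      At w0: \Box \Box (q \lor r) requires \Box (q \lor r) at every successor {w0, w2, w4, w5, w7}.
        \Box (q \lor r) fails at w2, so \Box \Box (q \lor r) is false at w0.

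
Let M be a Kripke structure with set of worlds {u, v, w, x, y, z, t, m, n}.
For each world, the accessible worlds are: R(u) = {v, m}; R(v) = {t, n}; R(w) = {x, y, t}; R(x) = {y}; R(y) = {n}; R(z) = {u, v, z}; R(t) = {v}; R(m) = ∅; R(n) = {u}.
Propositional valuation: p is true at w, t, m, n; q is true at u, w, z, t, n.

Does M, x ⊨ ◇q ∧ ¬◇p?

No

At x: ◇q is false, ¬◇p is true, so ◇q ∧ ¬◇p is false.
  At x: ◇q requires q at some successor in {y}.
    At y: q is false.
  So ◇q is false at x.
  At x: ◇p is false, so ¬◇p is true.
    At x: ◇p requires p at some successor in {y}.
      At y: p is false.
    So ◇p is false at x.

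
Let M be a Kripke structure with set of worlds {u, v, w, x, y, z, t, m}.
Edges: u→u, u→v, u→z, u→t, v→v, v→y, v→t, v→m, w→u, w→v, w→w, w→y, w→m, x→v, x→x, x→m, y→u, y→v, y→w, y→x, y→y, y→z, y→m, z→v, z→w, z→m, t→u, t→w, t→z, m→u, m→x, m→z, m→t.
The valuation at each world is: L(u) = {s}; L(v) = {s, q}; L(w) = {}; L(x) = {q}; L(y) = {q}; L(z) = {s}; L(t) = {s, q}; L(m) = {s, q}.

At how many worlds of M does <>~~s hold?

8

Let φ = <>~~s. Evaluate φ at each world:
  u (successors {u, v, z, t}): φ is true.
  v (successors {v, y, t, m}): φ is true.
  w (successors {u, v, w, y, m}): φ is true.
  x (successors {v, x, m}): φ is true.
  y (successors {u, v, w, x, y, z, m}): φ is true.
  z (successors {v, w, m}): φ is true.
  t (successors {u, w, z}): φ is true.
  m (successors {u, x, z, t}): φ is true.
For instance, at m:
  At m: <>~~s requires ~~s at some successor in {u, x, z, t}.
    ~~s holds at u, so <>~~s is true at m.
Satisfying worlds: {u, v, w, x, y, z, t, m}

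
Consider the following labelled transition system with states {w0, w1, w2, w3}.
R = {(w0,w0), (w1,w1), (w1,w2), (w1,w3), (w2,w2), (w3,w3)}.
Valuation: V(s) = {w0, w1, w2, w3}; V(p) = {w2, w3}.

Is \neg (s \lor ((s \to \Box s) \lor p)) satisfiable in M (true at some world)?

No

Let φ = \neg (s \lor ((s \to \Box s) \lor p)). Evaluate φ at each world:
  w0 (successors {w0}): φ is false.
  w1 (successors {w1, w2, w3}): φ is false.
  w2 (successors {w2}): φ is false.
  w3 (successors {w3}): φ is false.
For instance, at w1:
  At w1: s \lor ((s \to \Box s) \lor p) is true, so \neg (s \lor ((s \to \Box s) \lor p)) is false.
    At w1: s is true, (s \to \Box s) \lor p is true, so s \lor ((s \to \Box s) \lor p) is true.
      At w1: s \to \Box s is true, p is false, so (s \to \Box s) \lor p is true.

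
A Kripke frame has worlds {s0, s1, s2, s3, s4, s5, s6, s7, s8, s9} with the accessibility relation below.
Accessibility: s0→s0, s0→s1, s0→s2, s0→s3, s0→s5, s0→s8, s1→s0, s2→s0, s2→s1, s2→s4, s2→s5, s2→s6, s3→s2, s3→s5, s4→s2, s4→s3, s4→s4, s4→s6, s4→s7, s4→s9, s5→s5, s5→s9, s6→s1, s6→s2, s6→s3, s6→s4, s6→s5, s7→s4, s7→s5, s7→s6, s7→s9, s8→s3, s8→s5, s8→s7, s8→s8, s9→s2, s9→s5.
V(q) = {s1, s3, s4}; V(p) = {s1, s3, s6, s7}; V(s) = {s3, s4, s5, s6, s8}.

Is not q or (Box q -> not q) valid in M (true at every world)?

Recall that Box ψ holds at a world iff ψ holds at every accessible world, and Dia ψ holds iff ψ holds at some accessible world.
Let φ = not q or (Box q -> not q). Evaluate φ at each world:
  s0 (successors {s0, s1, s2, s3, s5, s8}): φ is true.
  s1 (successors {s0}): φ is true.
  s2 (successors {s0, s1, s4, s5, s6}): φ is true.
  s3 (successors {s2, s5}): φ is true.
  s4 (successors {s2, s3, s4, s6, s7, s9}): φ is true.
  s5 (successors {s5, s9}): φ is true.
  s6 (successors {s1, s2, s3, s4, s5}): φ is true.
  s7 (successors {s4, s5, s6, s9}): φ is true.
  s8 (successors {s3, s5, s7, s8}): φ is true.
  s9 (successors {s2, s5}): φ is true.
For instance, at s6:
  At s6: not q is true, Box q -> not q is true, so not q or (Box q -> not q) is true.
    At s6: Box q is false, not q is true, so Box q -> not q is true.
      At s6: Box q requires q at every successor {s1, s2, s3, s4, s5}.
        q fails at s2, so Box q is false at s6.

Yes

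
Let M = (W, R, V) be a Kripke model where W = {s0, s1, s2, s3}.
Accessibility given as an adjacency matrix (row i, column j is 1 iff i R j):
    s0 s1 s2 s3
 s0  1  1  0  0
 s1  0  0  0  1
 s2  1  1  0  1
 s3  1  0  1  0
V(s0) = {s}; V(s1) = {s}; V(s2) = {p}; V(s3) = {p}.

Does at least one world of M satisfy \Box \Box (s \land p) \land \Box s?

Let φ = \Box \Box (s \land p) \land \Box s. Evaluate φ at each world:
  s0 (successors {s0, s1}): φ is false.
  s1 (successors {s3}): φ is false.
  s2 (successors {s0, s1, s3}): φ is false.
  s3 (successors {s0, s2}): φ is false.
For instance, at s0:
  At s0: \Box \Box (s \land p) is false, \Box s is true, so \Box \Box (s \land p) \land \Box s is false.
    At s0: \Box \Box (s \land p) requires \Box (s \land p) at every successor {s0, s1}.
      \Box (s \land p) fails at s0, so \Box \Box (s \land p) is false at s0.
    At s0: \Box s requires s at every successor {s0, s1}.
      At s0: s is true.
      At s1: s is true.
    So \Box s is true at s0.

No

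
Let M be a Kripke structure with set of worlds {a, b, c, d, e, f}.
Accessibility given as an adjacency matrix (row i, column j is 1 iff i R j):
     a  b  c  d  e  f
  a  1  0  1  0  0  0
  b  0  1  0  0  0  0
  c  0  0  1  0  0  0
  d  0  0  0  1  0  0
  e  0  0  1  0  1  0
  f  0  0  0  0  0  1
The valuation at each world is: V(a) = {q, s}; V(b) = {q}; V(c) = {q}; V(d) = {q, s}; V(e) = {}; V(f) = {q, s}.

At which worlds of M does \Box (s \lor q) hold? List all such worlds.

a, b, c, d, f

Let φ = \Box (s \lor q). Evaluate φ at each world:
  a (successors {a, c}): φ is true.
  b (successors {b}): φ is true.
  c (successors {c}): φ is true.
  d (successors {d}): φ is true.
  e (successors {c, e}): φ is false.
  f (successors {f}): φ is true.
For instance, at f:
  At f: \Box (s \lor q) requires s \lor q at every successor {f}.
    At f: s \lor q is true.
  So \Box (s \lor q) is true at f.
Satisfying worlds: {a, b, c, d, f}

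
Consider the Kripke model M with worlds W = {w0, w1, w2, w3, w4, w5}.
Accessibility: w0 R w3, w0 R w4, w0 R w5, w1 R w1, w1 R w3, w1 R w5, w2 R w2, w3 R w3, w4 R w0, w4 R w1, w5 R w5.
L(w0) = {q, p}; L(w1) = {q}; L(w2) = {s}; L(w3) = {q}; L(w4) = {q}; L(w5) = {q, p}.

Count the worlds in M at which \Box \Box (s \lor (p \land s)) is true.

Let φ = \Box \Box (s \lor (p \land s)). Evaluate φ at each world:
  w0 (successors {w3, w4, w5}): φ is false.
  w1 (successors {w1, w3, w5}): φ is false.
  w2 (successors {w2}): φ is true.
  w3 (successors {w3}): φ is false.
  w4 (successors {w0, w1}): φ is false.
  w5 (successors {w5}): φ is false.
For instance, at w0:
  At w0: \Box \Box (s \lor (p \land s)) requires \Box (s \lor (p \land s)) at every successor {w3, w4, w5}.
    \Box (s \lor (p \land s)) fails at w3, so \Box \Box (s \lor (p \land s)) is false at w0.
      At w3: \Box (s \lor (p \land s)) requires s \lor (p \land s) at every successor {w3}.
        s \lor (p \land s) fails at w3, so \Box (s \lor (p \land s)) is false at w3.
Satisfying worlds: {w2}

1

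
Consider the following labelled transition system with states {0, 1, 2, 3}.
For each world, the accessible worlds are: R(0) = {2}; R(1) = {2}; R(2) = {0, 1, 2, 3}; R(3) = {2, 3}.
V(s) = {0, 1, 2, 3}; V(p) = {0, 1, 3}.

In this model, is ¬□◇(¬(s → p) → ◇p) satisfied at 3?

Recall that □ψ holds at a world iff ψ holds at every accessible world, and ◇ψ holds iff ψ holds at some accessible world.
At 3: □◇(¬(s → p) → ◇p) is true, so ¬□◇(¬(s → p) → ◇p) is false.
  At 3: □◇(¬(s → p) → ◇p) requires ◇(¬(s → p) → ◇p) at every successor {2, 3}.
      At 2: ◇(¬(s → p) → ◇p) requires ¬(s → p) → ◇p at some successor in {0, 1, 2, 3}.
        ¬(s → p) → ◇p holds at 0, so ◇(¬(s → p) → ◇p) is true at 2.
      At 3: ◇(¬(s → p) → ◇p) requires ¬(s → p) → ◇p at some successor in {2, 3}.
        ¬(s → p) → ◇p holds at 2, so ◇(¬(s → p) → ◇p) is true at 3.
  So □◇(¬(s → p) → ◇p) is true at 3.

No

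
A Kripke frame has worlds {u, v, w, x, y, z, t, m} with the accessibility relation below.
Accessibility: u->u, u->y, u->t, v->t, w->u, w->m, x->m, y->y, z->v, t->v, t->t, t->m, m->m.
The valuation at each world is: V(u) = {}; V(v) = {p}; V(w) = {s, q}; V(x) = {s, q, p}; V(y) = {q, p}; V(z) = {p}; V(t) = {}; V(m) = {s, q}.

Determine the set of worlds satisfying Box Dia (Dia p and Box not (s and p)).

Let φ = Box Dia (Dia p and Box not (s and p)). Evaluate φ at each world:
  u (successors {u, y, t}): φ is true.
  v (successors {t}): φ is true.
  w (successors {u, m}): φ is false.
  x (successors {m}): φ is false.
  y (successors {y}): φ is true.
  z (successors {v}): φ is true.
  t (successors {v, t, m}): φ is false.
  m (successors {m}): φ is false.
For instance, at z:
  At z: Box Dia (Dia p and Box not (s and p)) requires Dia (Dia p and Box not (s and p)) at every successor {v}.
      At v: Dia (Dia p and Box not (s and p)) requires Dia p and Box not (s and p) at some successor in {t}.
        Dia p and Box not (s and p) holds at t, so Dia (Dia p and Box not (s and p)) is true at v.
  So Box Dia (Dia p and Box not (s and p)) is true at z.
Satisfying worlds: {u, v, y, z}

u, v, y, z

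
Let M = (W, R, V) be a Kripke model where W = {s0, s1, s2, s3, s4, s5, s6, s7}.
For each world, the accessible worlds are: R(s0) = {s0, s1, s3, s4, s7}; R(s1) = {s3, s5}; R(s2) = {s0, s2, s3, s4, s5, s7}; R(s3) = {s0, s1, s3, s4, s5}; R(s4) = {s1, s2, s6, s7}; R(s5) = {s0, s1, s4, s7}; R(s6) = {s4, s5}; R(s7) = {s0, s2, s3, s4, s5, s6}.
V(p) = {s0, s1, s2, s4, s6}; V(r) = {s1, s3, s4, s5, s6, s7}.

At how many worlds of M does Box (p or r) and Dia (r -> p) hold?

Let φ = Box (p or r) and Dia (r -> p). Evaluate φ at each world:
  s0 (successors {s0, s1, s3, s4, s7}): φ is true.
  s1 (successors {s3, s5}): φ is false.
  s2 (successors {s0, s2, s3, s4, s5, s7}): φ is true.
  s3 (successors {s0, s1, s3, s4, s5}): φ is true.
  s4 (successors {s1, s2, s6, s7}): φ is true.
  s5 (successors {s0, s1, s4, s7}): φ is true.
  s6 (successors {s4, s5}): φ is true.
  s7 (successors {s0, s2, s3, s4, s5, s6}): φ is true.
For instance, at s4:
  At s4: Box (p or r) is true, Dia (r -> p) is true, so Box (p or r) and Dia (r -> p) is true.
    At s4: Box (p or r) requires p or r at every successor {s1, s2, s6, s7}.
      At s1: p or r is true.
      At s2: p or r is true.
      At s6: p or r is true.
      At s7: p or r is true.
    So Box (p or r) is true at s4.
    At s4: Dia (r -> p) requires r -> p at some successor in {s1, s2, s6, s7}.
      r -> p holds at s1, so Dia (r -> p) is true at s4.
Satisfying worlds: {s0, s2, s3, s4, s5, s6, s7}

7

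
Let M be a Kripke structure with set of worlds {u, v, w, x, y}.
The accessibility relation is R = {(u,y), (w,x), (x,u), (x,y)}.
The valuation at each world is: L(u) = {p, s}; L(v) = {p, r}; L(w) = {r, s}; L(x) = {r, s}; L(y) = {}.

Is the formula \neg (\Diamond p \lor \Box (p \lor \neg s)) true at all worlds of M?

No

Let φ = \neg (\Diamond p \lor \Box (p \lor \neg s)). Evaluate φ at each world:
  u (successors {y}): φ is false.
  v (successors ∅): φ is false.
  w (successors {x}): φ is true.
  x (successors {u, y}): φ is false.
  y (successors ∅): φ is false.
Detail at u (counterexample):
  At u: \Diamond p \lor \Box (p \lor \neg s) is true, so \neg (\Diamond p \lor \Box (p \lor \neg s)) is false.
    At u: \Diamond p is false, \Box (p \lor \neg s) is true, so \Diamond p \lor \Box (p \lor \neg s) is true.
      At u: \Diamond p requires p at some successor in {y}.
        At y: p is false.
      So \Diamond p is false at u.
      At u: \Box (p \lor \neg s) requires p \lor \neg s at every successor {y}.
        At y: p \lor \neg s is true.
      So \Box (p \lor \neg s) is true at u.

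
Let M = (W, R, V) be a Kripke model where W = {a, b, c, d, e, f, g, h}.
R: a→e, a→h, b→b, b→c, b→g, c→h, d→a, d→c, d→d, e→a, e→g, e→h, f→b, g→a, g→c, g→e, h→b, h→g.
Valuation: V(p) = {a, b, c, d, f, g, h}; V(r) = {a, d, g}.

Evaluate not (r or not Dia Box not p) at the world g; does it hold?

At g: r or not Dia Box not p is true, so not (r or not Dia Box not p) is false.
  At g: r is true, not Dia Box not p is true, so r or not Dia Box not p is true.
    At g: Dia Box not p is false, so not Dia Box not p is true.
      At g: Dia Box not p requires Box not p at some successor in {a, c, e}.
        At a: Box not p is false.
        At c: Box not p is false.
        At e: Box not p is false.
      So Dia Box not p is false at g.

No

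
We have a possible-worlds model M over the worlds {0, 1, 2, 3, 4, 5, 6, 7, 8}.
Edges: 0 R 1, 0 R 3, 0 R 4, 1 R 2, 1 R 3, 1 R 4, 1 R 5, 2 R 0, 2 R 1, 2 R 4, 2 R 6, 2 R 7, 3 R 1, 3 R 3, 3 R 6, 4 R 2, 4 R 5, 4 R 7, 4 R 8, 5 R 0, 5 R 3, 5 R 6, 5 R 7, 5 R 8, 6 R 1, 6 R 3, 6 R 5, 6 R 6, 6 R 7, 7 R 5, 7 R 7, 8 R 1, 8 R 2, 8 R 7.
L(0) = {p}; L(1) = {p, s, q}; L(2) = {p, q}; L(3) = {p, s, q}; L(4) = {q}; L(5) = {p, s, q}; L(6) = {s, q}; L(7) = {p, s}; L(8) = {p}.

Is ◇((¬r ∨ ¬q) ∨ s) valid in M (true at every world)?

Yes

Let φ = ◇((¬r ∨ ¬q) ∨ s). Evaluate φ at each world:
  0 (successors {1, 3, 4}): φ is true.
  1 (successors {2, 3, 4, 5}): φ is true.
  2 (successors {0, 1, 4, 6, 7}): φ is true.
  3 (successors {1, 3, 6}): φ is true.
  4 (successors {2, 5, 7, 8}): φ is true.
  5 (successors {0, 3, 6, 7, 8}): φ is true.
  6 (successors {1, 3, 5, 6, 7}): φ is true.
  7 (successors {5, 7}): φ is true.
  8 (successors {1, 2, 7}): φ is true.
For instance, at 7:
  At 7: ◇((¬r ∨ ¬q) ∨ s) requires (¬r ∨ ¬q) ∨ s at some successor in {5, 7}.
    (¬r ∨ ¬q) ∨ s holds at 5, so ◇((¬r ∨ ¬q) ∨ s) is true at 7.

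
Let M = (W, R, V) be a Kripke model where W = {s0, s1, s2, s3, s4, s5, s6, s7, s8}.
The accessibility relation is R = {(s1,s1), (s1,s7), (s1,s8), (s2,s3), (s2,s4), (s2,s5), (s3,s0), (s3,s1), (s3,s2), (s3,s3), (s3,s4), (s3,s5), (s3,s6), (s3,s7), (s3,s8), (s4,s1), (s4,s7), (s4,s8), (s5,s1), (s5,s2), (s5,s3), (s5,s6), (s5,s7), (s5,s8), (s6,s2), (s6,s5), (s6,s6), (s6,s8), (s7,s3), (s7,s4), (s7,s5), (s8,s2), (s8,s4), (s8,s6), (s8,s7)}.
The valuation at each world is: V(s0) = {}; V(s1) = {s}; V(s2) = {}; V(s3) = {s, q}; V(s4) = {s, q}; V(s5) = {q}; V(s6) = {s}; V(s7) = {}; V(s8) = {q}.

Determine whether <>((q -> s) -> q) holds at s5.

At s5: <>((q -> s) -> q) requires (q -> s) -> q at some successor in {s1, s2, s3, s6, s7, s8}.
  (q -> s) -> q holds at s3, so <>((q -> s) -> q) is true at s5.

Yes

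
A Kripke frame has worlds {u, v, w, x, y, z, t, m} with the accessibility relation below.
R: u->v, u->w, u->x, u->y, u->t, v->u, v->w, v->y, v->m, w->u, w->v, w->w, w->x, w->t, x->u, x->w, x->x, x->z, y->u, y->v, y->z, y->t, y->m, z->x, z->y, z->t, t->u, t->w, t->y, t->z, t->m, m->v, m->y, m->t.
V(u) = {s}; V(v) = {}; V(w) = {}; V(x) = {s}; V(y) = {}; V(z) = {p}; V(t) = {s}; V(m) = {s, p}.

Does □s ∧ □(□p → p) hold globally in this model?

Let φ = □s ∧ □(□p → p). Evaluate φ at each world:
  u (successors {v, w, x, y, t}): φ is false.
  v (successors {u, w, y, m}): φ is false.
  w (successors {u, v, w, x, t}): φ is false.
  x (successors {u, w, x, z}): φ is false.
  y (successors {u, v, z, t, m}): φ is false.
  z (successors {x, y, t}): φ is false.
  t (successors {u, w, y, z, m}): φ is false.
  m (successors {v, y, t}): φ is false.
Detail at u (counterexample):
  At u: □s is false, □(□p → p) is true, so □s ∧ □(□p → p) is false.
    At u: □s requires s at every successor {v, w, x, y, t}.
      s fails at v, so □s is false at u.
    At u: □(□p → p) requires □p → p at every successor {v, w, x, y, t}.
      At v: □p → p is true.
      At w: □p → p is true.
      At x: □p → p is true.
      At y: □p → p is true.
      At t: □p → p is true.
    So □(□p → p) is true at u.

No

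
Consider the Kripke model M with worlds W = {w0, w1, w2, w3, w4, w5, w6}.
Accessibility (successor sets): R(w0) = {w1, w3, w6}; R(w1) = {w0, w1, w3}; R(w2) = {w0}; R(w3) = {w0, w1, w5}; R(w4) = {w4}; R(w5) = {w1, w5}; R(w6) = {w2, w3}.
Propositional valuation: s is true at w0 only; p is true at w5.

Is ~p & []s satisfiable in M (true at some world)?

Recall that []ψ holds at a world iff ψ holds at every accessible world, and <>ψ holds iff ψ holds at some accessible world.
Let φ = ~p & []s. Evaluate φ at each world:
  w0 (successors {w1, w3, w6}): φ is false.
  w1 (successors {w0, w1, w3}): φ is false.
  w2 (successors {w0}): φ is true.
  w3 (successors {w0, w1, w5}): φ is false.
  w4 (successors {w4}): φ is false.
  w5 (successors {w1, w5}): φ is false.
  w6 (successors {w2, w3}): φ is false.
Detail at w2 (witness):
  At w2: ~p is true, []s is true, so ~p & []s is true.
    At w2: []s requires s at every successor {w0}.
      At w0: s is true.
    So []s is true at w2.

Yes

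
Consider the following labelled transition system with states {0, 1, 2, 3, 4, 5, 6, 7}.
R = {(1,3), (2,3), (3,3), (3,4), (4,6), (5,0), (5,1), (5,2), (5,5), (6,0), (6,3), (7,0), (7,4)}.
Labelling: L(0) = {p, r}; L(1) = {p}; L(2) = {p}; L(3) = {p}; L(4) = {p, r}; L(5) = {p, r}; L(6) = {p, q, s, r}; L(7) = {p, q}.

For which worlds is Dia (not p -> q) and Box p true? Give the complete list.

1, 2, 3, 4, 5, 6, 7

Let φ = Dia (not p -> q) and Box p. Evaluate φ at each world:
  0 (successors ∅): φ is false.
  1 (successors {3}): φ is true.
  2 (successors {3}): φ is true.
  3 (successors {3, 4}): φ is true.
  4 (successors {6}): φ is true.
  5 (successors {0, 1, 2, 5}): φ is true.
  6 (successors {0, 3}): φ is true.
  7 (successors {0, 4}): φ is true.
For instance, at 2:
  At 2: Dia (not p -> q) is true, Box p is true, so Dia (not p -> q) and Box p is true.
    At 2: Dia (not p -> q) requires not p -> q at some successor in {3}.
      not p -> q holds at 3, so Dia (not p -> q) is true at 2.
    At 2: Box p requires p at every successor {3}.
      At 3: p is true.
    So Box p is true at 2.
Satisfying worlds: {1, 2, 3, 4, 5, 6, 7}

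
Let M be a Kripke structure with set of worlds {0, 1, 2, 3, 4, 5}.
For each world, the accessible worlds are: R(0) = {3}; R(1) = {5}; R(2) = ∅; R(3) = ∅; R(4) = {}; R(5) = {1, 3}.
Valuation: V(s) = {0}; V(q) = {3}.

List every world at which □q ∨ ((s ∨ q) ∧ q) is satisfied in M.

0, 2, 3, 4

Let φ = □q ∨ ((s ∨ q) ∧ q). Evaluate φ at each world:
  0 (successors {3}): φ is true.
  1 (successors {5}): φ is false.
  2 (successors ∅): φ is true.
  3 (successors ∅): φ is true.
  4 (successors ∅): φ is true.
  5 (successors {1, 3}): φ is false.
For instance, at 1:
  At 1: □q is false, (s ∨ q) ∧ q is false, so □q ∨ ((s ∨ q) ∧ q) is false.
    At 1: □q requires q at every successor {5}.
      q fails at 5, so □q is false at 1.
Satisfying worlds: {0, 2, 3, 4}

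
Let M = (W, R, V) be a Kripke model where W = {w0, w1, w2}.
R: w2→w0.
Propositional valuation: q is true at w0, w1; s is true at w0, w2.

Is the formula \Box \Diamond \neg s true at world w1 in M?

Yes

At w1: no accessible worlds, so \Box \Diamond \neg s holds vacuously.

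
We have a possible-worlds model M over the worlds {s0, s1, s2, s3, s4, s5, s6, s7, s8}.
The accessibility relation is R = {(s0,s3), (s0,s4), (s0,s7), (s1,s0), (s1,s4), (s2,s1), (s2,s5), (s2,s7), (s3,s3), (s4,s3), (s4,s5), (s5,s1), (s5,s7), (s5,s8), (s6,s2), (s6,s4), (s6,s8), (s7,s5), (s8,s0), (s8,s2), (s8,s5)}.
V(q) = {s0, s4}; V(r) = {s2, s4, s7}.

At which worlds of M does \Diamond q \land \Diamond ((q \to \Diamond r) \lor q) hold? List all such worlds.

Let φ = \Diamond q \land \Diamond ((q \to \Diamond r) \lor q). Evaluate φ at each world:
  s0 (successors {s3, s4, s7}): φ is true.
  s1 (successors {s0, s4}): φ is true.
  s2 (successors {s1, s5, s7}): φ is false.
  s3 (successors {s3}): φ is false.
  s4 (successors {s3, s5}): φ is false.
  s5 (successors {s1, s7, s8}): φ is false.
  s6 (successors {s2, s4, s8}): φ is true.
  s7 (successors {s5}): φ is false.
  s8 (successors {s0, s2, s5}): φ is true.
For instance, at s0:
  At s0: \Diamond q is true, \Diamond ((q \to \Diamond r) \lor q) is true, so \Diamond q \land \Diamond ((q \to \Diamond r) \lor q) is true.
    At s0: \Diamond q requires q at some successor in {s3, s4, s7}.
      q holds at s4, so \Diamond q is true at s0.
    At s0: \Diamond ((q \to \Diamond r) \lor q) requires (q \to \Diamond r) \lor q at some successor in {s3, s4, s7}.
      (q \to \Diamond r) \lor q holds at s3, so \Diamond ((q \to \Diamond r) \lor q) is true at s0.
Satisfying worlds: {s0, s1, s6, s8}

s0, s1, s6, s8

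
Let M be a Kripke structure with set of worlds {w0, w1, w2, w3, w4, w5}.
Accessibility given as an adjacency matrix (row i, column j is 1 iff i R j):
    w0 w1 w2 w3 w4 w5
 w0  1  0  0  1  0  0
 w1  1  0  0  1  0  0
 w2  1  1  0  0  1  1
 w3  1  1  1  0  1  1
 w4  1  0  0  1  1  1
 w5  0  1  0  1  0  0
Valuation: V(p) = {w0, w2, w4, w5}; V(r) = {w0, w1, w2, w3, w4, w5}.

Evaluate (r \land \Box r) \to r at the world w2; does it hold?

Yes

Recall that \Box ψ holds at a world iff ψ holds at every accessible world, and \Diamond ψ holds iff ψ holds at some accessible world.
At w2: r \land \Box r is true, r is true, so (r \land \Box r) \to r is true.
  At w2: r is true, \Box r is true, so r \land \Box r is true.
    At w2: \Box r requires r at every successor {w0, w1, w4, w5}.
      At w0: r is true.
      At w1: r is true.
      At w4: r is true.
      At w5: r is true.
    So \Box r is true at w2.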